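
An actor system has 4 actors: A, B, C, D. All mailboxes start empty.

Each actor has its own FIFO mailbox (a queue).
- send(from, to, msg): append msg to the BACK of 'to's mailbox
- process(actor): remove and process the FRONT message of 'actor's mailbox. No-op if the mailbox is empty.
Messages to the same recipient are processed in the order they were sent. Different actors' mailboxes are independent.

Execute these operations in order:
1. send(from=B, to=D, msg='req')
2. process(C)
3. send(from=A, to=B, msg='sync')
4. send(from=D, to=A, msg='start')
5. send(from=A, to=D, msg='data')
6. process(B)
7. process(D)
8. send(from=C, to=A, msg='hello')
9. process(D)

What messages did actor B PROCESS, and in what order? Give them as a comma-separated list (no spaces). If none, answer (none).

After 1 (send(from=B, to=D, msg='req')): A:[] B:[] C:[] D:[req]
After 2 (process(C)): A:[] B:[] C:[] D:[req]
After 3 (send(from=A, to=B, msg='sync')): A:[] B:[sync] C:[] D:[req]
After 4 (send(from=D, to=A, msg='start')): A:[start] B:[sync] C:[] D:[req]
After 5 (send(from=A, to=D, msg='data')): A:[start] B:[sync] C:[] D:[req,data]
After 6 (process(B)): A:[start] B:[] C:[] D:[req,data]
After 7 (process(D)): A:[start] B:[] C:[] D:[data]
After 8 (send(from=C, to=A, msg='hello')): A:[start,hello] B:[] C:[] D:[data]
After 9 (process(D)): A:[start,hello] B:[] C:[] D:[]

Answer: sync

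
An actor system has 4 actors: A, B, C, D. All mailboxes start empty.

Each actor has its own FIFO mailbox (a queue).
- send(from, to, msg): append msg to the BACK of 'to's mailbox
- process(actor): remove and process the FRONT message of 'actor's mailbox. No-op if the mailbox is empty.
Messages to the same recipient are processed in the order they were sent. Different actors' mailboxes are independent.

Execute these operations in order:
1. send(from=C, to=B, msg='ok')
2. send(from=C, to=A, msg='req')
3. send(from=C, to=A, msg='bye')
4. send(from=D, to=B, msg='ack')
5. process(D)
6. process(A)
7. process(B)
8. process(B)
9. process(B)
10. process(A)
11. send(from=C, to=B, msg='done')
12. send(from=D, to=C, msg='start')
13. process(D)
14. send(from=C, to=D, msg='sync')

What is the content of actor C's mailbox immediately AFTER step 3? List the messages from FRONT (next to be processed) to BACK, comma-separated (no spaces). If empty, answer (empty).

After 1 (send(from=C, to=B, msg='ok')): A:[] B:[ok] C:[] D:[]
After 2 (send(from=C, to=A, msg='req')): A:[req] B:[ok] C:[] D:[]
After 3 (send(from=C, to=A, msg='bye')): A:[req,bye] B:[ok] C:[] D:[]

(empty)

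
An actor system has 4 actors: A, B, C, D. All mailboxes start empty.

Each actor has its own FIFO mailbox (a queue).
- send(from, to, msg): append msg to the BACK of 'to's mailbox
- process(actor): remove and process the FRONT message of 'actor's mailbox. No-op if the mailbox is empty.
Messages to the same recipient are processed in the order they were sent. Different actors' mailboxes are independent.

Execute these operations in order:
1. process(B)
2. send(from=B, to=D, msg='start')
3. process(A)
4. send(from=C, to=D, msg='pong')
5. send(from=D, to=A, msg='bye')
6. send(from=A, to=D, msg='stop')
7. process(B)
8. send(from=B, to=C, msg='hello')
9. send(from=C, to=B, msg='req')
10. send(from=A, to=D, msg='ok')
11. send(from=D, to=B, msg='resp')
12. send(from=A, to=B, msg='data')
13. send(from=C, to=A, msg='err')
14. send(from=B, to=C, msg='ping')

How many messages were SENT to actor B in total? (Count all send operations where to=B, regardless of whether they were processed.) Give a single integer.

After 1 (process(B)): A:[] B:[] C:[] D:[]
After 2 (send(from=B, to=D, msg='start')): A:[] B:[] C:[] D:[start]
After 3 (process(A)): A:[] B:[] C:[] D:[start]
After 4 (send(from=C, to=D, msg='pong')): A:[] B:[] C:[] D:[start,pong]
After 5 (send(from=D, to=A, msg='bye')): A:[bye] B:[] C:[] D:[start,pong]
After 6 (send(from=A, to=D, msg='stop')): A:[bye] B:[] C:[] D:[start,pong,stop]
After 7 (process(B)): A:[bye] B:[] C:[] D:[start,pong,stop]
After 8 (send(from=B, to=C, msg='hello')): A:[bye] B:[] C:[hello] D:[start,pong,stop]
After 9 (send(from=C, to=B, msg='req')): A:[bye] B:[req] C:[hello] D:[start,pong,stop]
After 10 (send(from=A, to=D, msg='ok')): A:[bye] B:[req] C:[hello] D:[start,pong,stop,ok]
After 11 (send(from=D, to=B, msg='resp')): A:[bye] B:[req,resp] C:[hello] D:[start,pong,stop,ok]
After 12 (send(from=A, to=B, msg='data')): A:[bye] B:[req,resp,data] C:[hello] D:[start,pong,stop,ok]
After 13 (send(from=C, to=A, msg='err')): A:[bye,err] B:[req,resp,data] C:[hello] D:[start,pong,stop,ok]
After 14 (send(from=B, to=C, msg='ping')): A:[bye,err] B:[req,resp,data] C:[hello,ping] D:[start,pong,stop,ok]

Answer: 3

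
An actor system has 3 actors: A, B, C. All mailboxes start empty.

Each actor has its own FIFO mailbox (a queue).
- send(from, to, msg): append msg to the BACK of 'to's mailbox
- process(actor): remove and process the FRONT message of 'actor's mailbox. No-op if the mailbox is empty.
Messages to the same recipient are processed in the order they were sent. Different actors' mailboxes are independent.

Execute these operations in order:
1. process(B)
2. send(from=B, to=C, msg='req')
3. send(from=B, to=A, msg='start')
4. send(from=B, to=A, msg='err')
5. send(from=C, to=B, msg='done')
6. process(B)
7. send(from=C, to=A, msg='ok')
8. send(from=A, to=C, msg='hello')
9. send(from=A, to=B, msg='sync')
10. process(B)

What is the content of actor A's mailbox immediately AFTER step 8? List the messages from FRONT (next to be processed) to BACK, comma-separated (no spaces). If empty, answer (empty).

After 1 (process(B)): A:[] B:[] C:[]
After 2 (send(from=B, to=C, msg='req')): A:[] B:[] C:[req]
After 3 (send(from=B, to=A, msg='start')): A:[start] B:[] C:[req]
After 4 (send(from=B, to=A, msg='err')): A:[start,err] B:[] C:[req]
After 5 (send(from=C, to=B, msg='done')): A:[start,err] B:[done] C:[req]
After 6 (process(B)): A:[start,err] B:[] C:[req]
After 7 (send(from=C, to=A, msg='ok')): A:[start,err,ok] B:[] C:[req]
After 8 (send(from=A, to=C, msg='hello')): A:[start,err,ok] B:[] C:[req,hello]

start,err,ok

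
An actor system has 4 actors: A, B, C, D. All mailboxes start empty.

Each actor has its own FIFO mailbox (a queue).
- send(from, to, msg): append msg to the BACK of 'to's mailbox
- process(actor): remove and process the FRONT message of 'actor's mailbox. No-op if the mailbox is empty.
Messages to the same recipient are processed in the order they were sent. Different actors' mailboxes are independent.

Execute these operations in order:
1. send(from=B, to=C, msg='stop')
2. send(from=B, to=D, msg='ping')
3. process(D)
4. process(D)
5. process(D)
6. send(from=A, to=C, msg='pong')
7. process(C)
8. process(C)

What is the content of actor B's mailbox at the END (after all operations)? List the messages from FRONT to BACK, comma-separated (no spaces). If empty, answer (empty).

Answer: (empty)

Derivation:
After 1 (send(from=B, to=C, msg='stop')): A:[] B:[] C:[stop] D:[]
After 2 (send(from=B, to=D, msg='ping')): A:[] B:[] C:[stop] D:[ping]
After 3 (process(D)): A:[] B:[] C:[stop] D:[]
After 4 (process(D)): A:[] B:[] C:[stop] D:[]
After 5 (process(D)): A:[] B:[] C:[stop] D:[]
After 6 (send(from=A, to=C, msg='pong')): A:[] B:[] C:[stop,pong] D:[]
After 7 (process(C)): A:[] B:[] C:[pong] D:[]
After 8 (process(C)): A:[] B:[] C:[] D:[]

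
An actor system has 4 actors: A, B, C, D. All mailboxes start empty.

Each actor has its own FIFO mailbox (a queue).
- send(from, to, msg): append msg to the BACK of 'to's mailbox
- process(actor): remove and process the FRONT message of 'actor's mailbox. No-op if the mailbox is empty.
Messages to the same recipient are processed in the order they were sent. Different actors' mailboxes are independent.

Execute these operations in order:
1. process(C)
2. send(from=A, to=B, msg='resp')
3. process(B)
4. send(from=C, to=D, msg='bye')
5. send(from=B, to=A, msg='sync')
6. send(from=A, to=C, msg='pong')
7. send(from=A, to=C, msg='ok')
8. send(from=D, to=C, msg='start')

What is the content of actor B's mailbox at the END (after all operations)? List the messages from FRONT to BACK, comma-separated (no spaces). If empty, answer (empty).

Answer: (empty)

Derivation:
After 1 (process(C)): A:[] B:[] C:[] D:[]
After 2 (send(from=A, to=B, msg='resp')): A:[] B:[resp] C:[] D:[]
After 3 (process(B)): A:[] B:[] C:[] D:[]
After 4 (send(from=C, to=D, msg='bye')): A:[] B:[] C:[] D:[bye]
After 5 (send(from=B, to=A, msg='sync')): A:[sync] B:[] C:[] D:[bye]
After 6 (send(from=A, to=C, msg='pong')): A:[sync] B:[] C:[pong] D:[bye]
After 7 (send(from=A, to=C, msg='ok')): A:[sync] B:[] C:[pong,ok] D:[bye]
After 8 (send(from=D, to=C, msg='start')): A:[sync] B:[] C:[pong,ok,start] D:[bye]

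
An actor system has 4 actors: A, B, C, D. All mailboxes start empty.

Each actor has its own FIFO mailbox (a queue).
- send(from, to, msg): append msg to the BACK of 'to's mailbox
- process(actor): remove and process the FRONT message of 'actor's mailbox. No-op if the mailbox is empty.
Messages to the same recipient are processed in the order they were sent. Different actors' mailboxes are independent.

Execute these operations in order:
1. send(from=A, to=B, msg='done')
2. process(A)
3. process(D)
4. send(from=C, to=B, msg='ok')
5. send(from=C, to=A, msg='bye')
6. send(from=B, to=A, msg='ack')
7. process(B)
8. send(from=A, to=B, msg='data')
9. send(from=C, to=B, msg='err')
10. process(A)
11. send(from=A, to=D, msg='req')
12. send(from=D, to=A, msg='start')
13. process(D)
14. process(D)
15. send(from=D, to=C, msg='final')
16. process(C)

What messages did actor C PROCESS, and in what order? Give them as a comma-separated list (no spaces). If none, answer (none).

After 1 (send(from=A, to=B, msg='done')): A:[] B:[done] C:[] D:[]
After 2 (process(A)): A:[] B:[done] C:[] D:[]
After 3 (process(D)): A:[] B:[done] C:[] D:[]
After 4 (send(from=C, to=B, msg='ok')): A:[] B:[done,ok] C:[] D:[]
After 5 (send(from=C, to=A, msg='bye')): A:[bye] B:[done,ok] C:[] D:[]
After 6 (send(from=B, to=A, msg='ack')): A:[bye,ack] B:[done,ok] C:[] D:[]
After 7 (process(B)): A:[bye,ack] B:[ok] C:[] D:[]
After 8 (send(from=A, to=B, msg='data')): A:[bye,ack] B:[ok,data] C:[] D:[]
After 9 (send(from=C, to=B, msg='err')): A:[bye,ack] B:[ok,data,err] C:[] D:[]
After 10 (process(A)): A:[ack] B:[ok,data,err] C:[] D:[]
After 11 (send(from=A, to=D, msg='req')): A:[ack] B:[ok,data,err] C:[] D:[req]
After 12 (send(from=D, to=A, msg='start')): A:[ack,start] B:[ok,data,err] C:[] D:[req]
After 13 (process(D)): A:[ack,start] B:[ok,data,err] C:[] D:[]
After 14 (process(D)): A:[ack,start] B:[ok,data,err] C:[] D:[]
After 15 (send(from=D, to=C, msg='final')): A:[ack,start] B:[ok,data,err] C:[final] D:[]
After 16 (process(C)): A:[ack,start] B:[ok,data,err] C:[] D:[]

Answer: final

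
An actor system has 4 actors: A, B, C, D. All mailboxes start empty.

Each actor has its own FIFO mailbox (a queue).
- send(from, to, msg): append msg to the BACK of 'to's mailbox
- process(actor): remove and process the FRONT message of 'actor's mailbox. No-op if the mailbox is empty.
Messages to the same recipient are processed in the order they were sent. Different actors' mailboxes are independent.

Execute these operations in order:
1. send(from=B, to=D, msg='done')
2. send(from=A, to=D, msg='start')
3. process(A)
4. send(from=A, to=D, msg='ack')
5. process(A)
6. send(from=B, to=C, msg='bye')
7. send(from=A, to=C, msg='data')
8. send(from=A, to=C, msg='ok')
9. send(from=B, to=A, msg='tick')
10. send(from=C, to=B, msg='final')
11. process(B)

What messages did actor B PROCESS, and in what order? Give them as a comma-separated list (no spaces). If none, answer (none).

After 1 (send(from=B, to=D, msg='done')): A:[] B:[] C:[] D:[done]
After 2 (send(from=A, to=D, msg='start')): A:[] B:[] C:[] D:[done,start]
After 3 (process(A)): A:[] B:[] C:[] D:[done,start]
After 4 (send(from=A, to=D, msg='ack')): A:[] B:[] C:[] D:[done,start,ack]
After 5 (process(A)): A:[] B:[] C:[] D:[done,start,ack]
After 6 (send(from=B, to=C, msg='bye')): A:[] B:[] C:[bye] D:[done,start,ack]
After 7 (send(from=A, to=C, msg='data')): A:[] B:[] C:[bye,data] D:[done,start,ack]
After 8 (send(from=A, to=C, msg='ok')): A:[] B:[] C:[bye,data,ok] D:[done,start,ack]
After 9 (send(from=B, to=A, msg='tick')): A:[tick] B:[] C:[bye,data,ok] D:[done,start,ack]
After 10 (send(from=C, to=B, msg='final')): A:[tick] B:[final] C:[bye,data,ok] D:[done,start,ack]
After 11 (process(B)): A:[tick] B:[] C:[bye,data,ok] D:[done,start,ack]

Answer: final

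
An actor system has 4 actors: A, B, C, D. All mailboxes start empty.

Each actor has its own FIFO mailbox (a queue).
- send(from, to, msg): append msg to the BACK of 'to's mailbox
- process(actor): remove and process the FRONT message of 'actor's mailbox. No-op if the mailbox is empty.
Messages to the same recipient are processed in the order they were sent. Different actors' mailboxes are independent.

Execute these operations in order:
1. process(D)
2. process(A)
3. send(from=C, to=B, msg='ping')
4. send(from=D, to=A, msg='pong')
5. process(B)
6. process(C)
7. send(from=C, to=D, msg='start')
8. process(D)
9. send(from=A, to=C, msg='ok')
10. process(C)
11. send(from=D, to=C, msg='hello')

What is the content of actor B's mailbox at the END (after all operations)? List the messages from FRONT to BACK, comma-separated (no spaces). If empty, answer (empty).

Answer: (empty)

Derivation:
After 1 (process(D)): A:[] B:[] C:[] D:[]
After 2 (process(A)): A:[] B:[] C:[] D:[]
After 3 (send(from=C, to=B, msg='ping')): A:[] B:[ping] C:[] D:[]
After 4 (send(from=D, to=A, msg='pong')): A:[pong] B:[ping] C:[] D:[]
After 5 (process(B)): A:[pong] B:[] C:[] D:[]
After 6 (process(C)): A:[pong] B:[] C:[] D:[]
After 7 (send(from=C, to=D, msg='start')): A:[pong] B:[] C:[] D:[start]
After 8 (process(D)): A:[pong] B:[] C:[] D:[]
After 9 (send(from=A, to=C, msg='ok')): A:[pong] B:[] C:[ok] D:[]
After 10 (process(C)): A:[pong] B:[] C:[] D:[]
After 11 (send(from=D, to=C, msg='hello')): A:[pong] B:[] C:[hello] D:[]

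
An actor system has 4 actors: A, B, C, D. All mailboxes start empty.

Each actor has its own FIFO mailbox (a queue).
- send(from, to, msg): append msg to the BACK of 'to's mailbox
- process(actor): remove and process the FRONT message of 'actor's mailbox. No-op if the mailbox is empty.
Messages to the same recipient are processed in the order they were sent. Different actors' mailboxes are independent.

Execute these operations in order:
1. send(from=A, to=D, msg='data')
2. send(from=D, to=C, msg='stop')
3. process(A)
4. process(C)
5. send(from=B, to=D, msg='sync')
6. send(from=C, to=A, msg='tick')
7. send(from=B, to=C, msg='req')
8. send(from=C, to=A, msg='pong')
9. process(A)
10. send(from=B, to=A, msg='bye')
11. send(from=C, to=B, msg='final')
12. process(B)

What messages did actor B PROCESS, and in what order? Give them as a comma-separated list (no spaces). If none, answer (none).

After 1 (send(from=A, to=D, msg='data')): A:[] B:[] C:[] D:[data]
After 2 (send(from=D, to=C, msg='stop')): A:[] B:[] C:[stop] D:[data]
After 3 (process(A)): A:[] B:[] C:[stop] D:[data]
After 4 (process(C)): A:[] B:[] C:[] D:[data]
After 5 (send(from=B, to=D, msg='sync')): A:[] B:[] C:[] D:[data,sync]
After 6 (send(from=C, to=A, msg='tick')): A:[tick] B:[] C:[] D:[data,sync]
After 7 (send(from=B, to=C, msg='req')): A:[tick] B:[] C:[req] D:[data,sync]
After 8 (send(from=C, to=A, msg='pong')): A:[tick,pong] B:[] C:[req] D:[data,sync]
After 9 (process(A)): A:[pong] B:[] C:[req] D:[data,sync]
After 10 (send(from=B, to=A, msg='bye')): A:[pong,bye] B:[] C:[req] D:[data,sync]
After 11 (send(from=C, to=B, msg='final')): A:[pong,bye] B:[final] C:[req] D:[data,sync]
After 12 (process(B)): A:[pong,bye] B:[] C:[req] D:[data,sync]

Answer: final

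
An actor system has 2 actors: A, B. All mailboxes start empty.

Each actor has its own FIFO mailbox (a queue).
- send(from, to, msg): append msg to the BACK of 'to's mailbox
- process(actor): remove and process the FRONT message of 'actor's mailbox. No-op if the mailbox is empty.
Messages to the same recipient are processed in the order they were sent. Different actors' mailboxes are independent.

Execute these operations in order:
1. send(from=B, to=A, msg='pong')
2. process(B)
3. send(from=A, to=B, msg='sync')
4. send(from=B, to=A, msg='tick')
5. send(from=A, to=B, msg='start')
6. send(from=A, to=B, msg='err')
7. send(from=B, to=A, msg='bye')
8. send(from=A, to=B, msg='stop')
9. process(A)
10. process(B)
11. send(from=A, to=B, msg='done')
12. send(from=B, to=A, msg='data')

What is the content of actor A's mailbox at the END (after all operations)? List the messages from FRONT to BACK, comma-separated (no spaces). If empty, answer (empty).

Answer: tick,bye,data

Derivation:
After 1 (send(from=B, to=A, msg='pong')): A:[pong] B:[]
After 2 (process(B)): A:[pong] B:[]
After 3 (send(from=A, to=B, msg='sync')): A:[pong] B:[sync]
After 4 (send(from=B, to=A, msg='tick')): A:[pong,tick] B:[sync]
After 5 (send(from=A, to=B, msg='start')): A:[pong,tick] B:[sync,start]
After 6 (send(from=A, to=B, msg='err')): A:[pong,tick] B:[sync,start,err]
After 7 (send(from=B, to=A, msg='bye')): A:[pong,tick,bye] B:[sync,start,err]
After 8 (send(from=A, to=B, msg='stop')): A:[pong,tick,bye] B:[sync,start,err,stop]
After 9 (process(A)): A:[tick,bye] B:[sync,start,err,stop]
After 10 (process(B)): A:[tick,bye] B:[start,err,stop]
After 11 (send(from=A, to=B, msg='done')): A:[tick,bye] B:[start,err,stop,done]
After 12 (send(from=B, to=A, msg='data')): A:[tick,bye,data] B:[start,err,stop,done]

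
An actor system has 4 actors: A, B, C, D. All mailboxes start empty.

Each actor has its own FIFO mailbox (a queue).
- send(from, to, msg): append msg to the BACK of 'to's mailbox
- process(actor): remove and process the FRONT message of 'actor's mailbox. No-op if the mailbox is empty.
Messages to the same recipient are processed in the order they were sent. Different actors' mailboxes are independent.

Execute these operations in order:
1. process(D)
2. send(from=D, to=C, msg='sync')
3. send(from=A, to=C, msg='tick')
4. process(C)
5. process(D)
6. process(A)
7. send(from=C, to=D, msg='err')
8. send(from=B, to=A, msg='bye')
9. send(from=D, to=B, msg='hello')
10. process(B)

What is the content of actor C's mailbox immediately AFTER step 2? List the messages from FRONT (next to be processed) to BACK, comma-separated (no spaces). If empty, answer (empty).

After 1 (process(D)): A:[] B:[] C:[] D:[]
After 2 (send(from=D, to=C, msg='sync')): A:[] B:[] C:[sync] D:[]

sync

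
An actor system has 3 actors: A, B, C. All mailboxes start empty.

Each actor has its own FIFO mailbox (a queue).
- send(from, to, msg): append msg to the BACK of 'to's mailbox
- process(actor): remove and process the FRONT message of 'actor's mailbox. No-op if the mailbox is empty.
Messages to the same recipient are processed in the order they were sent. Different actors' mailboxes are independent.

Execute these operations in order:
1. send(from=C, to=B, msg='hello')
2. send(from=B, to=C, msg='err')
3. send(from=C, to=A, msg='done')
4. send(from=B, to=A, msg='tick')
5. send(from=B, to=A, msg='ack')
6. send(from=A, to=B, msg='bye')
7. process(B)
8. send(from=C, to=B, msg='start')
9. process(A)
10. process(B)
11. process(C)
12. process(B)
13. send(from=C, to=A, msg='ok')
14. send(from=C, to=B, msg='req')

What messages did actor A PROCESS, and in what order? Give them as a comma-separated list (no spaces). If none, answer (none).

Answer: done

Derivation:
After 1 (send(from=C, to=B, msg='hello')): A:[] B:[hello] C:[]
After 2 (send(from=B, to=C, msg='err')): A:[] B:[hello] C:[err]
After 3 (send(from=C, to=A, msg='done')): A:[done] B:[hello] C:[err]
After 4 (send(from=B, to=A, msg='tick')): A:[done,tick] B:[hello] C:[err]
After 5 (send(from=B, to=A, msg='ack')): A:[done,tick,ack] B:[hello] C:[err]
After 6 (send(from=A, to=B, msg='bye')): A:[done,tick,ack] B:[hello,bye] C:[err]
After 7 (process(B)): A:[done,tick,ack] B:[bye] C:[err]
After 8 (send(from=C, to=B, msg='start')): A:[done,tick,ack] B:[bye,start] C:[err]
After 9 (process(A)): A:[tick,ack] B:[bye,start] C:[err]
After 10 (process(B)): A:[tick,ack] B:[start] C:[err]
After 11 (process(C)): A:[tick,ack] B:[start] C:[]
After 12 (process(B)): A:[tick,ack] B:[] C:[]
After 13 (send(from=C, to=A, msg='ok')): A:[tick,ack,ok] B:[] C:[]
After 14 (send(from=C, to=B, msg='req')): A:[tick,ack,ok] B:[req] C:[]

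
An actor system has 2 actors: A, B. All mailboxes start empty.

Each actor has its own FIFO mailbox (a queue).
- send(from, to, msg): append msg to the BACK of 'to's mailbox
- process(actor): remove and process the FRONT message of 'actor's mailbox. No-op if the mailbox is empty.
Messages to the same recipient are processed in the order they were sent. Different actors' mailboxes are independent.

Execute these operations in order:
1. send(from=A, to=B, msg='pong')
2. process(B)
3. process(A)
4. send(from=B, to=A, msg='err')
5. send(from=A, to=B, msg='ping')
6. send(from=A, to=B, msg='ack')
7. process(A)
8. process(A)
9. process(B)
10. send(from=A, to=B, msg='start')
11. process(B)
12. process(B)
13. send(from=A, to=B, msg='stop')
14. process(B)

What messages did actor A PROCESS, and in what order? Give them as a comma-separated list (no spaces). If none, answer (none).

Answer: err

Derivation:
After 1 (send(from=A, to=B, msg='pong')): A:[] B:[pong]
After 2 (process(B)): A:[] B:[]
After 3 (process(A)): A:[] B:[]
After 4 (send(from=B, to=A, msg='err')): A:[err] B:[]
After 5 (send(from=A, to=B, msg='ping')): A:[err] B:[ping]
After 6 (send(from=A, to=B, msg='ack')): A:[err] B:[ping,ack]
After 7 (process(A)): A:[] B:[ping,ack]
After 8 (process(A)): A:[] B:[ping,ack]
After 9 (process(B)): A:[] B:[ack]
After 10 (send(from=A, to=B, msg='start')): A:[] B:[ack,start]
After 11 (process(B)): A:[] B:[start]
After 12 (process(B)): A:[] B:[]
After 13 (send(from=A, to=B, msg='stop')): A:[] B:[stop]
After 14 (process(B)): A:[] B:[]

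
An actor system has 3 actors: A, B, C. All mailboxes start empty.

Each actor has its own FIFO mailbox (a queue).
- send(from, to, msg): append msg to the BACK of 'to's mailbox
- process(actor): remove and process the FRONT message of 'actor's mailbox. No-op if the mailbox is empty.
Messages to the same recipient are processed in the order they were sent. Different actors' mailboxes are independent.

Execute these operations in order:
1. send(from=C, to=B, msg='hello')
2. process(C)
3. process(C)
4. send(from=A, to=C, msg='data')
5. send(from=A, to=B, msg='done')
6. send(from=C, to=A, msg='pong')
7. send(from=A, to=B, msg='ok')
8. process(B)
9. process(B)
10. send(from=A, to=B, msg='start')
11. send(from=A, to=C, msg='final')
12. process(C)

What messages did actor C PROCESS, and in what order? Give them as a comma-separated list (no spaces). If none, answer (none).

After 1 (send(from=C, to=B, msg='hello')): A:[] B:[hello] C:[]
After 2 (process(C)): A:[] B:[hello] C:[]
After 3 (process(C)): A:[] B:[hello] C:[]
After 4 (send(from=A, to=C, msg='data')): A:[] B:[hello] C:[data]
After 5 (send(from=A, to=B, msg='done')): A:[] B:[hello,done] C:[data]
After 6 (send(from=C, to=A, msg='pong')): A:[pong] B:[hello,done] C:[data]
After 7 (send(from=A, to=B, msg='ok')): A:[pong] B:[hello,done,ok] C:[data]
After 8 (process(B)): A:[pong] B:[done,ok] C:[data]
After 9 (process(B)): A:[pong] B:[ok] C:[data]
After 10 (send(from=A, to=B, msg='start')): A:[pong] B:[ok,start] C:[data]
After 11 (send(from=A, to=C, msg='final')): A:[pong] B:[ok,start] C:[data,final]
After 12 (process(C)): A:[pong] B:[ok,start] C:[final]

Answer: data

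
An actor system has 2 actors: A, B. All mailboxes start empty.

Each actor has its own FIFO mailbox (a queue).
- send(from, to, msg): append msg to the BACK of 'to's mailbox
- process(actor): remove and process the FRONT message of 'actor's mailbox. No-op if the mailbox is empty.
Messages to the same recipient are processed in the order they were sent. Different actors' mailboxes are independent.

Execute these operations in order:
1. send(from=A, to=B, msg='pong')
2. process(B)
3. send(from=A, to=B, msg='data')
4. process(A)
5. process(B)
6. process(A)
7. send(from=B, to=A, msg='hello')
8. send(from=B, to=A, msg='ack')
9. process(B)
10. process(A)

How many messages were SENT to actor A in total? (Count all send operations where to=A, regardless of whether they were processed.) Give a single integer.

Answer: 2

Derivation:
After 1 (send(from=A, to=B, msg='pong')): A:[] B:[pong]
After 2 (process(B)): A:[] B:[]
After 3 (send(from=A, to=B, msg='data')): A:[] B:[data]
After 4 (process(A)): A:[] B:[data]
After 5 (process(B)): A:[] B:[]
After 6 (process(A)): A:[] B:[]
After 7 (send(from=B, to=A, msg='hello')): A:[hello] B:[]
After 8 (send(from=B, to=A, msg='ack')): A:[hello,ack] B:[]
After 9 (process(B)): A:[hello,ack] B:[]
After 10 (process(A)): A:[ack] B:[]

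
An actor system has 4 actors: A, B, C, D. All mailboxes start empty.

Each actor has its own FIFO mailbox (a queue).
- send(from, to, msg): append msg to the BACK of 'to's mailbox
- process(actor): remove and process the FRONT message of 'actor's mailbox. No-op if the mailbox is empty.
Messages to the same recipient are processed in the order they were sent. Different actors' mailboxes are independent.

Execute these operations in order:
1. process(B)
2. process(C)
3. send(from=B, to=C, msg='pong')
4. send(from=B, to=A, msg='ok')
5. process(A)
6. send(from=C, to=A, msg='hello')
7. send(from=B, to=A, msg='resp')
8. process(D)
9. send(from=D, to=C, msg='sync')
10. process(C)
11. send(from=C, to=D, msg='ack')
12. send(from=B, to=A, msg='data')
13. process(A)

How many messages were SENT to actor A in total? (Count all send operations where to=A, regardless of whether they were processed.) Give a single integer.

After 1 (process(B)): A:[] B:[] C:[] D:[]
After 2 (process(C)): A:[] B:[] C:[] D:[]
After 3 (send(from=B, to=C, msg='pong')): A:[] B:[] C:[pong] D:[]
After 4 (send(from=B, to=A, msg='ok')): A:[ok] B:[] C:[pong] D:[]
After 5 (process(A)): A:[] B:[] C:[pong] D:[]
After 6 (send(from=C, to=A, msg='hello')): A:[hello] B:[] C:[pong] D:[]
After 7 (send(from=B, to=A, msg='resp')): A:[hello,resp] B:[] C:[pong] D:[]
After 8 (process(D)): A:[hello,resp] B:[] C:[pong] D:[]
After 9 (send(from=D, to=C, msg='sync')): A:[hello,resp] B:[] C:[pong,sync] D:[]
After 10 (process(C)): A:[hello,resp] B:[] C:[sync] D:[]
After 11 (send(from=C, to=D, msg='ack')): A:[hello,resp] B:[] C:[sync] D:[ack]
After 12 (send(from=B, to=A, msg='data')): A:[hello,resp,data] B:[] C:[sync] D:[ack]
After 13 (process(A)): A:[resp,data] B:[] C:[sync] D:[ack]

Answer: 4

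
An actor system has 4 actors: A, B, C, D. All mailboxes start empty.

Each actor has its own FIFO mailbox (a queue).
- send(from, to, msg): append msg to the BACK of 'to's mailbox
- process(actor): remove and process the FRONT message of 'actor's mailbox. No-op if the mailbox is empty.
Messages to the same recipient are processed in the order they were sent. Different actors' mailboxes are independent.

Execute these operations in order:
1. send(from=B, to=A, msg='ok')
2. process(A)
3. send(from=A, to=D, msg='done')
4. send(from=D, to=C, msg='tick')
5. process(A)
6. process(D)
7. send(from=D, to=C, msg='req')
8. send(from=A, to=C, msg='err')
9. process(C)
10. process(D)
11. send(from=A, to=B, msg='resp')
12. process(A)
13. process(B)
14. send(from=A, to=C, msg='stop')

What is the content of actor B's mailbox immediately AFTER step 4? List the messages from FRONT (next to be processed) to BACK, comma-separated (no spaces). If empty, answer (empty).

After 1 (send(from=B, to=A, msg='ok')): A:[ok] B:[] C:[] D:[]
After 2 (process(A)): A:[] B:[] C:[] D:[]
After 3 (send(from=A, to=D, msg='done')): A:[] B:[] C:[] D:[done]
After 4 (send(from=D, to=C, msg='tick')): A:[] B:[] C:[tick] D:[done]

(empty)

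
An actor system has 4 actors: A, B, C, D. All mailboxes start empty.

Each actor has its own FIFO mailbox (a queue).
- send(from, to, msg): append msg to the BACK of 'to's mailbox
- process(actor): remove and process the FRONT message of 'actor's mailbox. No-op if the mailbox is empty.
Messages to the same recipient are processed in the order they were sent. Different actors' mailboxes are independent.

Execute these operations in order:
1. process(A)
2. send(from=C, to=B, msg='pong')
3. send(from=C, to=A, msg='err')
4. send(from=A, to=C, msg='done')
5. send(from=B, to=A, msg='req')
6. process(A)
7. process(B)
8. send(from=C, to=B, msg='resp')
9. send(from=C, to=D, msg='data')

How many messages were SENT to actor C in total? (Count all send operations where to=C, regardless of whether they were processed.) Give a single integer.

Answer: 1

Derivation:
After 1 (process(A)): A:[] B:[] C:[] D:[]
After 2 (send(from=C, to=B, msg='pong')): A:[] B:[pong] C:[] D:[]
After 3 (send(from=C, to=A, msg='err')): A:[err] B:[pong] C:[] D:[]
After 4 (send(from=A, to=C, msg='done')): A:[err] B:[pong] C:[done] D:[]
After 5 (send(from=B, to=A, msg='req')): A:[err,req] B:[pong] C:[done] D:[]
After 6 (process(A)): A:[req] B:[pong] C:[done] D:[]
After 7 (process(B)): A:[req] B:[] C:[done] D:[]
After 8 (send(from=C, to=B, msg='resp')): A:[req] B:[resp] C:[done] D:[]
After 9 (send(from=C, to=D, msg='data')): A:[req] B:[resp] C:[done] D:[data]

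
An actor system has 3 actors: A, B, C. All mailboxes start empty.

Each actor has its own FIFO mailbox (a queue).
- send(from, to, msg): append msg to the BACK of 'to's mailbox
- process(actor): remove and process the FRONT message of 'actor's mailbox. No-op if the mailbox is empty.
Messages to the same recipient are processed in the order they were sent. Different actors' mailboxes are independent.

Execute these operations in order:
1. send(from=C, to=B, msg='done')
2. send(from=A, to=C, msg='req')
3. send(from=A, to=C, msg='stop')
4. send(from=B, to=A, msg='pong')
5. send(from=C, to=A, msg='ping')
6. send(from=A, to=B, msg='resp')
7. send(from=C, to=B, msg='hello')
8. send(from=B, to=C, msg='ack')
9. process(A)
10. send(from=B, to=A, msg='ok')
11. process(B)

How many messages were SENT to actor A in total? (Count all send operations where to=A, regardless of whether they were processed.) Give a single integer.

Answer: 3

Derivation:
After 1 (send(from=C, to=B, msg='done')): A:[] B:[done] C:[]
After 2 (send(from=A, to=C, msg='req')): A:[] B:[done] C:[req]
After 3 (send(from=A, to=C, msg='stop')): A:[] B:[done] C:[req,stop]
After 4 (send(from=B, to=A, msg='pong')): A:[pong] B:[done] C:[req,stop]
After 5 (send(from=C, to=A, msg='ping')): A:[pong,ping] B:[done] C:[req,stop]
After 6 (send(from=A, to=B, msg='resp')): A:[pong,ping] B:[done,resp] C:[req,stop]
After 7 (send(from=C, to=B, msg='hello')): A:[pong,ping] B:[done,resp,hello] C:[req,stop]
After 8 (send(from=B, to=C, msg='ack')): A:[pong,ping] B:[done,resp,hello] C:[req,stop,ack]
After 9 (process(A)): A:[ping] B:[done,resp,hello] C:[req,stop,ack]
After 10 (send(from=B, to=A, msg='ok')): A:[ping,ok] B:[done,resp,hello] C:[req,stop,ack]
After 11 (process(B)): A:[ping,ok] B:[resp,hello] C:[req,stop,ack]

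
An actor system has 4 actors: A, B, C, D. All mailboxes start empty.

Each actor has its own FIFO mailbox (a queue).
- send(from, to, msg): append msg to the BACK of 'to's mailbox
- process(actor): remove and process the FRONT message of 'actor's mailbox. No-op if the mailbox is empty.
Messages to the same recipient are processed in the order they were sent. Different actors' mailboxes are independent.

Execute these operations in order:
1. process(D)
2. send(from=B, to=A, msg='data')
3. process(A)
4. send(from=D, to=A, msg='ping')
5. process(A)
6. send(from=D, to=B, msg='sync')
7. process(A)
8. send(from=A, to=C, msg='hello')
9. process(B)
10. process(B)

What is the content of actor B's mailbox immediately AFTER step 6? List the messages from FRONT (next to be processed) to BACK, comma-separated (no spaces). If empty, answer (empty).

After 1 (process(D)): A:[] B:[] C:[] D:[]
After 2 (send(from=B, to=A, msg='data')): A:[data] B:[] C:[] D:[]
After 3 (process(A)): A:[] B:[] C:[] D:[]
After 4 (send(from=D, to=A, msg='ping')): A:[ping] B:[] C:[] D:[]
After 5 (process(A)): A:[] B:[] C:[] D:[]
After 6 (send(from=D, to=B, msg='sync')): A:[] B:[sync] C:[] D:[]

sync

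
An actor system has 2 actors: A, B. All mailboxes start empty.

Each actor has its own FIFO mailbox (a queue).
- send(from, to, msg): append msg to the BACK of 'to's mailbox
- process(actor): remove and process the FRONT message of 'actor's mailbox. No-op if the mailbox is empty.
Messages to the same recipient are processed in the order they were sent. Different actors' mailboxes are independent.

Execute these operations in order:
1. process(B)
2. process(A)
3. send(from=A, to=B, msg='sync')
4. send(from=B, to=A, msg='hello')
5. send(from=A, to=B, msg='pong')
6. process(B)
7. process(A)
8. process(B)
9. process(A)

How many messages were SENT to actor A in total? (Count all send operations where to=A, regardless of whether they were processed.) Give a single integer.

After 1 (process(B)): A:[] B:[]
After 2 (process(A)): A:[] B:[]
After 3 (send(from=A, to=B, msg='sync')): A:[] B:[sync]
After 4 (send(from=B, to=A, msg='hello')): A:[hello] B:[sync]
After 5 (send(from=A, to=B, msg='pong')): A:[hello] B:[sync,pong]
After 6 (process(B)): A:[hello] B:[pong]
After 7 (process(A)): A:[] B:[pong]
After 8 (process(B)): A:[] B:[]
After 9 (process(A)): A:[] B:[]

Answer: 1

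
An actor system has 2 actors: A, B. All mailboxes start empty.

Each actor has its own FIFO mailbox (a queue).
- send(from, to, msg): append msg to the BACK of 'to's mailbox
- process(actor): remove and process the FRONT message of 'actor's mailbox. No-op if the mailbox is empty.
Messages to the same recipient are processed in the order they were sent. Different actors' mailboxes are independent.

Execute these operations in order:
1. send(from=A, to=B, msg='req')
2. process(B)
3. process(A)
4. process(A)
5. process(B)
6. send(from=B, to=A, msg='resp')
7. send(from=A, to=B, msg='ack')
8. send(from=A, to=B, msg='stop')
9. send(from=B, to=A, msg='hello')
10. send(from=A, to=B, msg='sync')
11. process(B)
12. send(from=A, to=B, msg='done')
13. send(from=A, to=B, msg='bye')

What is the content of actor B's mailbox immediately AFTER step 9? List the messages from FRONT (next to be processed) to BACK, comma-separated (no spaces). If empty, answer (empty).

After 1 (send(from=A, to=B, msg='req')): A:[] B:[req]
After 2 (process(B)): A:[] B:[]
After 3 (process(A)): A:[] B:[]
After 4 (process(A)): A:[] B:[]
After 5 (process(B)): A:[] B:[]
After 6 (send(from=B, to=A, msg='resp')): A:[resp] B:[]
After 7 (send(from=A, to=B, msg='ack')): A:[resp] B:[ack]
After 8 (send(from=A, to=B, msg='stop')): A:[resp] B:[ack,stop]
After 9 (send(from=B, to=A, msg='hello')): A:[resp,hello] B:[ack,stop]

ack,stop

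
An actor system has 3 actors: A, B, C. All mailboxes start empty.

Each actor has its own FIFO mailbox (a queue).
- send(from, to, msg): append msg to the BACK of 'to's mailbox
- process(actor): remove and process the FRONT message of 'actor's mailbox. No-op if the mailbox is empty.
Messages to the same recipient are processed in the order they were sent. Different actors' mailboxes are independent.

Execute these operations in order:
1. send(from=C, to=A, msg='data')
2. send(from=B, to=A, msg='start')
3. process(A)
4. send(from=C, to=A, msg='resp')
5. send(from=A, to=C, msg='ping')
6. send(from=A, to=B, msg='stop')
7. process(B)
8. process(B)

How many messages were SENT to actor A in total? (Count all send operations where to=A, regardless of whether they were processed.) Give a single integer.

After 1 (send(from=C, to=A, msg='data')): A:[data] B:[] C:[]
After 2 (send(from=B, to=A, msg='start')): A:[data,start] B:[] C:[]
After 3 (process(A)): A:[start] B:[] C:[]
After 4 (send(from=C, to=A, msg='resp')): A:[start,resp] B:[] C:[]
After 5 (send(from=A, to=C, msg='ping')): A:[start,resp] B:[] C:[ping]
After 6 (send(from=A, to=B, msg='stop')): A:[start,resp] B:[stop] C:[ping]
After 7 (process(B)): A:[start,resp] B:[] C:[ping]
After 8 (process(B)): A:[start,resp] B:[] C:[ping]

Answer: 3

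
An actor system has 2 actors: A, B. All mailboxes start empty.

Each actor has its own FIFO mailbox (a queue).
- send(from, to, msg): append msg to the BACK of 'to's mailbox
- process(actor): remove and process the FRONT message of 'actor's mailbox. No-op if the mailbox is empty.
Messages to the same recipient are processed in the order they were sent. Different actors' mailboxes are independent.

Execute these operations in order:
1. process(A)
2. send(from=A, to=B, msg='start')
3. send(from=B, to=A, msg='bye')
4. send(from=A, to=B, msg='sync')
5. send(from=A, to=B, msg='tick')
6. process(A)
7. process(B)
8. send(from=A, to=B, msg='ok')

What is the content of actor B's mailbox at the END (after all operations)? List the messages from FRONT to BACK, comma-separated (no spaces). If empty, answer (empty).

After 1 (process(A)): A:[] B:[]
After 2 (send(from=A, to=B, msg='start')): A:[] B:[start]
After 3 (send(from=B, to=A, msg='bye')): A:[bye] B:[start]
After 4 (send(from=A, to=B, msg='sync')): A:[bye] B:[start,sync]
After 5 (send(from=A, to=B, msg='tick')): A:[bye] B:[start,sync,tick]
After 6 (process(A)): A:[] B:[start,sync,tick]
After 7 (process(B)): A:[] B:[sync,tick]
After 8 (send(from=A, to=B, msg='ok')): A:[] B:[sync,tick,ok]

Answer: sync,tick,ok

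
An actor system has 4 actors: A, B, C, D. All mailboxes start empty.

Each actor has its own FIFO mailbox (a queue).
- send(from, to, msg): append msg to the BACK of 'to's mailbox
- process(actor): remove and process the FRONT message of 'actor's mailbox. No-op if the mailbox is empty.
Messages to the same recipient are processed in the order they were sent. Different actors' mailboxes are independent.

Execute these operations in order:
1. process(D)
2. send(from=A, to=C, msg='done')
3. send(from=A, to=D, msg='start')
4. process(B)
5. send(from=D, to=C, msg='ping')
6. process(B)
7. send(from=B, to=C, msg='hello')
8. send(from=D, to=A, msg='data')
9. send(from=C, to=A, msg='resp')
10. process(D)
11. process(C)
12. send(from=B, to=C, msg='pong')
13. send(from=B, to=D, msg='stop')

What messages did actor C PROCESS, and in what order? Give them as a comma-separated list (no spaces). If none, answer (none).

After 1 (process(D)): A:[] B:[] C:[] D:[]
After 2 (send(from=A, to=C, msg='done')): A:[] B:[] C:[done] D:[]
After 3 (send(from=A, to=D, msg='start')): A:[] B:[] C:[done] D:[start]
After 4 (process(B)): A:[] B:[] C:[done] D:[start]
After 5 (send(from=D, to=C, msg='ping')): A:[] B:[] C:[done,ping] D:[start]
After 6 (process(B)): A:[] B:[] C:[done,ping] D:[start]
After 7 (send(from=B, to=C, msg='hello')): A:[] B:[] C:[done,ping,hello] D:[start]
After 8 (send(from=D, to=A, msg='data')): A:[data] B:[] C:[done,ping,hello] D:[start]
After 9 (send(from=C, to=A, msg='resp')): A:[data,resp] B:[] C:[done,ping,hello] D:[start]
After 10 (process(D)): A:[data,resp] B:[] C:[done,ping,hello] D:[]
After 11 (process(C)): A:[data,resp] B:[] C:[ping,hello] D:[]
After 12 (send(from=B, to=C, msg='pong')): A:[data,resp] B:[] C:[ping,hello,pong] D:[]
After 13 (send(from=B, to=D, msg='stop')): A:[data,resp] B:[] C:[ping,hello,pong] D:[stop]

Answer: done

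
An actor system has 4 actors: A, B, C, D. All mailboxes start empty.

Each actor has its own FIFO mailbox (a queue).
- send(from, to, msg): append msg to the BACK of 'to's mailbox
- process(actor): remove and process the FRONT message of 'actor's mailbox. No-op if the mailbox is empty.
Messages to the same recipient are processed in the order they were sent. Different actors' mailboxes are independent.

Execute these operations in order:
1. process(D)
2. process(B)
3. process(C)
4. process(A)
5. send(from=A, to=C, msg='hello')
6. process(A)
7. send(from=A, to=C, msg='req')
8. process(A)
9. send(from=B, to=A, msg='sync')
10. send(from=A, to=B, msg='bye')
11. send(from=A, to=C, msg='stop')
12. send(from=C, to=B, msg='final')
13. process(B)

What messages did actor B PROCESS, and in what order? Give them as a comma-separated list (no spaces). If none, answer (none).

After 1 (process(D)): A:[] B:[] C:[] D:[]
After 2 (process(B)): A:[] B:[] C:[] D:[]
After 3 (process(C)): A:[] B:[] C:[] D:[]
After 4 (process(A)): A:[] B:[] C:[] D:[]
After 5 (send(from=A, to=C, msg='hello')): A:[] B:[] C:[hello] D:[]
After 6 (process(A)): A:[] B:[] C:[hello] D:[]
After 7 (send(from=A, to=C, msg='req')): A:[] B:[] C:[hello,req] D:[]
After 8 (process(A)): A:[] B:[] C:[hello,req] D:[]
After 9 (send(from=B, to=A, msg='sync')): A:[sync] B:[] C:[hello,req] D:[]
After 10 (send(from=A, to=B, msg='bye')): A:[sync] B:[bye] C:[hello,req] D:[]
After 11 (send(from=A, to=C, msg='stop')): A:[sync] B:[bye] C:[hello,req,stop] D:[]
After 12 (send(from=C, to=B, msg='final')): A:[sync] B:[bye,final] C:[hello,req,stop] D:[]
After 13 (process(B)): A:[sync] B:[final] C:[hello,req,stop] D:[]

Answer: bye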